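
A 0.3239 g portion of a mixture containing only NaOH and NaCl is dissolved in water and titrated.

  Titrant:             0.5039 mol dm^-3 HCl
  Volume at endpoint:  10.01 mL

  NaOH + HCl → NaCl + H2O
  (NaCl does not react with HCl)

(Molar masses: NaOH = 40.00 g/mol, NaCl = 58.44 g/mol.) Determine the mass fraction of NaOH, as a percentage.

62.29 %

n(HCl) = 0.01001 × 0.5039 = 5.044 × 10^-3 mol
Let x = n(NaOH), y = n(NaCl).
Titrant: 1x = 5.044 × 10^-3;  mass: 40.00x + 58.44y = 0.3239
Solving, x = 5.044 × 10^-3 mol, y = 2.090 × 10^-3 mol
mass of NaOH = 5.044 × 10^-3 × 40.00 = 0.2018 g
% NaOH = 0.2018 / 0.3239 × 100 = 62.29 %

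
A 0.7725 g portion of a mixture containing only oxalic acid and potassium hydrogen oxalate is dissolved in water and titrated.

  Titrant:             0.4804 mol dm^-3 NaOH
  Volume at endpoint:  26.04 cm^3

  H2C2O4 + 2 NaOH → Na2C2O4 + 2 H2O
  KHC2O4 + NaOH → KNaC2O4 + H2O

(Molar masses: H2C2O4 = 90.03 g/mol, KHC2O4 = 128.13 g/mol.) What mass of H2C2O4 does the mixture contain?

0.4497 g

n(NaOH) = 0.02604 × 0.4804 = 0.01251 mol
Let x = n(H2C2O4), y = n(KHC2O4).
Titrant: 2x + 1y = 0.01251;  mass: 90.03x + 128.13y = 0.7725
Solving, x = 4.995 × 10^-3 mol, y = 2.519 × 10^-3 mol
mass of H2C2O4 = 4.995 × 10^-3 × 90.03 = 0.4497 g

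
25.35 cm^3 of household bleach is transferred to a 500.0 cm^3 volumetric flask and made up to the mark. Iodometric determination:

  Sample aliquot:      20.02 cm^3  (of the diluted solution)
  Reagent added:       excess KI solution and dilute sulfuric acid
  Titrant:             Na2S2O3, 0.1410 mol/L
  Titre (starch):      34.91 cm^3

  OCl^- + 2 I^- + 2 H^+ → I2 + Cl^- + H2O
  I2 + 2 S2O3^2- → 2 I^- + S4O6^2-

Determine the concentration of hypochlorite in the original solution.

2.425 mol/L

n(S2O3^2-) = 0.03491 × 0.1410 = 4.922 × 10^-3 mol
n(I2) = n(S2O3^2-)/2 = 2.461 × 10^-3 mol
n(OCl^-) in the aliquot = 2.461 × 10^-3 mol (1:1 ratio)
[OCl^-]_dilute = 2.461 × 10^-3 / 0.02002 = 0.1229 mol/L
[OCl^-]_original = 0.1229 × 500.0/25.35 = 2.425 mol/L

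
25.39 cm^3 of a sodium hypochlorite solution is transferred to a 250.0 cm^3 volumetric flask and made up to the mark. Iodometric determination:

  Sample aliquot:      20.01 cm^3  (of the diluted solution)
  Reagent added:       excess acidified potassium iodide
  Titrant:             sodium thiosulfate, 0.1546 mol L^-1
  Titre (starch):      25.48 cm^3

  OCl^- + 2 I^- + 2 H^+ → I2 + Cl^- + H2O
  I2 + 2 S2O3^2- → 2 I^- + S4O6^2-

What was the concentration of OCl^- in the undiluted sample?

n(S2O3^2-) = 0.02548 × 0.1546 = 3.939 × 10^-3 mol
n(I2) = n(S2O3^2-)/2 = 1.970 × 10^-3 mol
n(OCl^-) in the aliquot = 1.970 × 10^-3 mol (1:1 ratio)
[OCl^-]_dilute = 1.970 × 10^-3 / 0.02001 = 0.09843 mol/L
[OCl^-]_original = 0.09843 × 250.0/25.39 = 0.9692 mol/L

0.9692 mol/L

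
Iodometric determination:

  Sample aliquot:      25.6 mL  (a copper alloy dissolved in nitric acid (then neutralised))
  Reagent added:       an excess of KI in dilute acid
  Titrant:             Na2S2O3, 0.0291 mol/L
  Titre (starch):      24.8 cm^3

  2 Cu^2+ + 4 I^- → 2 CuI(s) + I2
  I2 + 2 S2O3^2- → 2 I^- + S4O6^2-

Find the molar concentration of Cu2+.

0.0282 mol/L

n(S2O3^2-) = 0.0248 × 0.0291 = 7.22 × 10^-4 mol
n(I2) = n(S2O3^2-)/2 = 3.61 × 10^-4 mol
From the 2:1 ratio, n(Cu2+) in the aliquot = 2/1 × 3.61 × 10^-4 = 7.22 × 10^-4 mol
[Cu2+] = 7.22 × 10^-4 / 0.0256 = 0.0282 mol/L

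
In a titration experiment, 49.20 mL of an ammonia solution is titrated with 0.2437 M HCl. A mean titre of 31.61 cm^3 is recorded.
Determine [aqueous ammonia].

0.1566 M

NH3 + HCl → NH4Cl
n(HCl) = 0.03161 L × 0.2437 mol/L = 7.703 × 10^-3 mol
n(NH3) = 7.703 × 10^-3 mol (1:1 mole ratio)
[NH3] = 7.703 × 10^-3 mol / 0.04920 L = 0.1566 mol/L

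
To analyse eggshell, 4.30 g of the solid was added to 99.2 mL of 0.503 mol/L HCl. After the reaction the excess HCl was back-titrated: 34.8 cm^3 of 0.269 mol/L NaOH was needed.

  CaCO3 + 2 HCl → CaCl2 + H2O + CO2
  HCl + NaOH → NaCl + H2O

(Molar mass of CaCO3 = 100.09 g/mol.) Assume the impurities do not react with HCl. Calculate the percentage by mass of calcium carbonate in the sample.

47.2 %

n(HCl) added = 0.0992 × 0.503 = 0.0499 mol
n(NaOH) used in back-titration = 0.0348 × 0.269 = 9.36 × 10^-3 mol
n(HCl) left over = 9.36 × 10^-3 mol (1:1 ratio)
n(HCl) consumed by analyte = 0.0499 − 9.36 × 10^-3 = 0.0405 mol
From the 1:2 ratio, n(CaCO3) = 1/2 × 0.0405 = 0.0203 mol
mass of CaCO3 = 0.0203 × 100.09 = 2.03 g
% CaCO3 = 2.03 / 4.30 × 100 = 47.2 %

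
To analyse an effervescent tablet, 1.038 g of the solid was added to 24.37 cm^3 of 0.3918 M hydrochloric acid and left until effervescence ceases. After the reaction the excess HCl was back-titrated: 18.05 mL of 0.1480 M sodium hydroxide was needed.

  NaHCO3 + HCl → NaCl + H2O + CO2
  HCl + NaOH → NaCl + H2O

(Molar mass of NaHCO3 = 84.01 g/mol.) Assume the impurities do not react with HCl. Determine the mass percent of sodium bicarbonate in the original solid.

55.66 %

n(HCl) added = 0.02437 × 0.3918 = 9.548 × 10^-3 mol
n(NaOH) used in back-titration = 0.01805 × 0.1480 = 2.671 × 10^-3 mol
n(HCl) left over = 2.671 × 10^-3 mol (1:1 ratio)
n(HCl) consumed by analyte = 9.548 × 10^-3 − 2.671 × 10^-3 = 6.877 × 10^-3 mol
n(NaHCO3) = 6.877 × 10^-3 mol (1:1 ratio)
mass of NaHCO3 = 6.877 × 10^-3 × 84.01 = 0.5777 g
% NaHCO3 = 0.5777 / 1.038 × 100 = 55.66 %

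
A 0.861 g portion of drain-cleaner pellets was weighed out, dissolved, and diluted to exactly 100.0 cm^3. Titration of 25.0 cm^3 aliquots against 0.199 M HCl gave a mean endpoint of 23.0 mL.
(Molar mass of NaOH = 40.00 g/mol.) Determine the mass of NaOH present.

0.732 g

NaOH + HCl → NaCl + H2O
n(HCl) per titration = 0.0230 × 0.199 = 4.58 × 10^-3 mol
n(NaOH) in each aliquot = 4.58 × 10^-3 mol (1:1 ratio)
n(NaOH) in the whole flask = 4.58 × 10^-3 × 100.0/25.0 = 0.0183 mol
mass of NaOH = 0.0183 × 40.00 = 0.732 g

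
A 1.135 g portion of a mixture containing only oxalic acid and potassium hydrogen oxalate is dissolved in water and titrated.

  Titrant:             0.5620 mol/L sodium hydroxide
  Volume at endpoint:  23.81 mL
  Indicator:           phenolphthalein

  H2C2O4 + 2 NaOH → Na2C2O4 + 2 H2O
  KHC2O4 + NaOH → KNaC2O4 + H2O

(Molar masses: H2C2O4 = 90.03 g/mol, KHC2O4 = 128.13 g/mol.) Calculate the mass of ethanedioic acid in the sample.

0.3139 g

n(NaOH) = 0.02381 × 0.5620 = 0.01338 mol
Let x = n(H2C2O4), y = n(KHC2O4).
Titrant: 2x + 1y = 0.01338;  mass: 90.03x + 128.13y = 1.135
Solving, x = 3.486 × 10^-3 mol, y = 6.409 × 10^-3 mol
mass of H2C2O4 = 3.486 × 10^-3 × 90.03 = 0.3139 g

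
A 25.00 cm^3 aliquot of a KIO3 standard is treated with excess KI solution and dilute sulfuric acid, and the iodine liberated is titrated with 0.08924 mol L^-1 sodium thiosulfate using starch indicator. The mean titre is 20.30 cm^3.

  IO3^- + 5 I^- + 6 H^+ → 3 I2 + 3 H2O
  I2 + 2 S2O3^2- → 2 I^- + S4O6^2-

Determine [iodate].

n(S2O3^2-) = 0.02030 × 0.08924 = 1.812 × 10^-3 mol
n(I2) = n(S2O3^2-)/2 = 9.058 × 10^-4 mol
From the 1:3 ratio, n(IO3^-) in the aliquot = 1/3 × 9.058 × 10^-4 = 3.019 × 10^-4 mol
[IO3^-] = 3.019 × 10^-4 / 0.02500 = 0.01208 mol/L

0.01208 mol/L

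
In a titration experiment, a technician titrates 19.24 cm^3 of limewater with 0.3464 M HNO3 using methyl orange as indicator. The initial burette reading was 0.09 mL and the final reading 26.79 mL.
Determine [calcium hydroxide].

Ca(OH)2 + 2 HNO3 → Ca(NO3)2 + 2 H2O
n(HNO3) = 0.02670 L × 0.3464 mol/L = 9.249 × 10^-3 mol
From the 1:2 mole ratio, n(Ca(OH)2) = 1/2 × 9.249 × 10^-3 = 4.624 × 10^-3 mol
[Ca(OH)2] = 4.624 × 10^-3 mol / 0.01924 L = 0.2404 mol/L

0.2404 M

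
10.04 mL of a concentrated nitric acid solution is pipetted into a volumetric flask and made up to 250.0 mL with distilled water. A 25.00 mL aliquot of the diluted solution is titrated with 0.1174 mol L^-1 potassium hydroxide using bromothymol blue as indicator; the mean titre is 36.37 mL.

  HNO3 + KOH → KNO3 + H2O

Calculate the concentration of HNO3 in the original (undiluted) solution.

n(KOH) = 0.03637 × 0.1174 = 4.270 × 10^-3 mol
n(HNO3) in the aliquot = 4.270 × 10^-3 mol (1:1 ratio)
[HNO3]_dilute = 4.270 × 10^-3 / 0.02500 = 0.1708 mol/L
Dilution factor = 250.0 / 10.04 = 24.90
[HNO3]_stock = 0.1708 × 24.90 = 4.253 mol/L

4.253 mol/L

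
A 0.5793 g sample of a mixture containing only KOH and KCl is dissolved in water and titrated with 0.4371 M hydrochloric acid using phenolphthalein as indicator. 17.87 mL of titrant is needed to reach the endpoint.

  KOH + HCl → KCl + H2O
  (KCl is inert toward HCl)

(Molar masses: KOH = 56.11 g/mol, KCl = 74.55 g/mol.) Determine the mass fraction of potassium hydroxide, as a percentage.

n(HCl) = 0.01787 × 0.4371 = 7.811 × 10^-3 mol
Let x = n(KOH), y = n(KCl).
Titrant: 1x = 7.811 × 10^-3;  mass: 56.11x + 74.55y = 0.5793
Solving, x = 7.811 × 10^-3 mol, y = 1.892 × 10^-3 mol
mass of KOH = 7.811 × 10^-3 × 56.11 = 0.4383 g
% KOH = 0.4383 / 0.5793 × 100 = 75.66 %

75.66 %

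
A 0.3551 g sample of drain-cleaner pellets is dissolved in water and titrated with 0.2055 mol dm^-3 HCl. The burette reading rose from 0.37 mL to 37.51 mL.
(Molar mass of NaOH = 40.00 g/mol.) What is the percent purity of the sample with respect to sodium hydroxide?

NaOH + HCl → NaCl + H2O
n(HCl) = 0.03714 L × 0.2055 mol/L = 7.632 × 10^-3 mol
n(NaOH) = 7.632 × 10^-3 mol (1:1 ratio)
mass of NaOH = 7.632 × 10^-3 × 40.00 g/mol = 0.3053 g
% NaOH = 0.3053 / 0.3551 × 100 = 85.97 %

85.97 %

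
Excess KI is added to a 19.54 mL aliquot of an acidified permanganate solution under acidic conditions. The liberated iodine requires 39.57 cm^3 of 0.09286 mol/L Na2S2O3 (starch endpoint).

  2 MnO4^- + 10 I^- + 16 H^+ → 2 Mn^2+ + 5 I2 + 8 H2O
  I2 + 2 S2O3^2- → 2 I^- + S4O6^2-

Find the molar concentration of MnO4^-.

0.03761 mol/L

n(S2O3^2-) = 0.03957 × 0.09286 = 3.674 × 10^-3 mol
n(I2) = n(S2O3^2-)/2 = 1.837 × 10^-3 mol
From the 2:5 ratio, n(MnO4^-) in the aliquot = 2/5 × 1.837 × 10^-3 = 7.349 × 10^-4 mol
[MnO4^-] = 7.349 × 10^-4 / 0.01954 = 0.03761 mol/L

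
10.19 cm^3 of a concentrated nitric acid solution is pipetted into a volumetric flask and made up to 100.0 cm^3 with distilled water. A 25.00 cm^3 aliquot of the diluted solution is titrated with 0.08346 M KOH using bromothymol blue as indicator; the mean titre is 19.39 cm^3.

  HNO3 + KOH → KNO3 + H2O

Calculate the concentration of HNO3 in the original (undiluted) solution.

0.6352 M

n(KOH) = 0.01939 × 0.08346 = 1.618 × 10^-3 mol
n(HNO3) in the aliquot = 1.618 × 10^-3 mol (1:1 ratio)
[HNO3]_dilute = 1.618 × 10^-3 / 0.02500 = 0.06473 mol/L
Dilution factor = 100.0 / 10.19 = 9.814
[HNO3]_stock = 0.06473 × 9.814 = 0.6352 mol/L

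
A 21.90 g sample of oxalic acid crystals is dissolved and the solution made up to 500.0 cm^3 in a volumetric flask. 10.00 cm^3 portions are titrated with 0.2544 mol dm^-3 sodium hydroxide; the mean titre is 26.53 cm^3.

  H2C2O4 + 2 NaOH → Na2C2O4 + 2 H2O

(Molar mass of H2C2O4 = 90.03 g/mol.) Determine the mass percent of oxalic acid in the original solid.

n(NaOH) per titration = 0.02653 × 0.2544 = 6.749 × 10^-3 mol
From the 1:2 ratio, n(H2C2O4) in each aliquot = 1/2 × 6.749 × 10^-3 = 3.375 × 10^-3 mol
n(H2C2O4) in the whole flask = 3.375 × 10^-3 × 500.0/10.00 = 0.1687 mol
mass of H2C2O4 = 0.1687 × 90.03 = 15.19 g
% H2C2O4 = 15.19 / 21.90 × 100 = 69.36 %

69.36 %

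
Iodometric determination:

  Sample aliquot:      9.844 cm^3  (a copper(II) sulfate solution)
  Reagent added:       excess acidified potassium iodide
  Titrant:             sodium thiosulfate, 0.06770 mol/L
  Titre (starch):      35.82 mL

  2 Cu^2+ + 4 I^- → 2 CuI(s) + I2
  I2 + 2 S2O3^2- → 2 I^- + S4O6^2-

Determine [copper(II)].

0.2463 mol/L

n(S2O3^2-) = 0.03582 × 0.06770 = 2.425 × 10^-3 mol
n(I2) = n(S2O3^2-)/2 = 1.213 × 10^-3 mol
From the 2:1 ratio, n(Cu2+) in the aliquot = 2/1 × 1.213 × 10^-3 = 2.425 × 10^-3 mol
[Cu2+] = 2.425 × 10^-3 / 0.009844 = 0.2463 mol/L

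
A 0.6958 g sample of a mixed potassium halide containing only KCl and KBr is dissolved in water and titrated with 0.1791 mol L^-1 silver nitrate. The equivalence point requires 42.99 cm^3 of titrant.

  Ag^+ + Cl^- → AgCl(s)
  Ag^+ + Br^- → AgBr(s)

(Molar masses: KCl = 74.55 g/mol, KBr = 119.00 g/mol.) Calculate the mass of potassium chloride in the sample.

n(AgNO3) = 0.04299 × 0.1791 = 7.700 × 10^-3 mol
Let x = n(KCl), y = n(KBr).
Titrant: 1x + 1y = 7.700 × 10^-3;  mass: 74.55x + 119.00y = 0.6958
Solving, x = 4.959 × 10^-3 mol, y = 2.740 × 10^-3 mol
mass of KCl = 4.959 × 10^-3 × 74.55 = 0.3697 g

0.3697 g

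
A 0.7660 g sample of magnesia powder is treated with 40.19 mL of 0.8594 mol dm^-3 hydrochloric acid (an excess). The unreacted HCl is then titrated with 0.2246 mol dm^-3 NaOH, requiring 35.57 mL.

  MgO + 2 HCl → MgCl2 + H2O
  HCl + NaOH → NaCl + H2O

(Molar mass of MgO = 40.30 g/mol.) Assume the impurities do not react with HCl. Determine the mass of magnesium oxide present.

0.5350 g

n(HCl) added = 0.04019 × 0.8594 = 0.03454 mol
n(NaOH) used in back-titration = 0.03557 × 0.2246 = 7.989 × 10^-3 mol
n(HCl) left over = 7.989 × 10^-3 mol (1:1 ratio)
n(HCl) consumed by analyte = 0.03454 − 7.989 × 10^-3 = 0.02655 mol
From the 1:2 ratio, n(MgO) = 1/2 × 0.02655 = 0.01328 mol
mass of MgO = 0.01328 × 40.30 = 0.5350 g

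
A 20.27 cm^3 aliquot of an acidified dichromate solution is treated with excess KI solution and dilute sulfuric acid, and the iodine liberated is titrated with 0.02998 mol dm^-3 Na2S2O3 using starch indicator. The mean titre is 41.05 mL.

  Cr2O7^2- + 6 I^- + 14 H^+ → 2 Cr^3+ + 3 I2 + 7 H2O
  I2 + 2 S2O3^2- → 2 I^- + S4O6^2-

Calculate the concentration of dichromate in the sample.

n(S2O3^2-) = 0.04105 × 0.02998 = 1.231 × 10^-3 mol
n(I2) = n(S2O3^2-)/2 = 6.153 × 10^-4 mol
From the 1:3 ratio, n(Cr2O7^2-) in the aliquot = 1/3 × 6.153 × 10^-4 = 2.051 × 10^-4 mol
[Cr2O7^2-] = 2.051 × 10^-4 / 0.02027 = 0.01012 mol/L

0.01012 mol/L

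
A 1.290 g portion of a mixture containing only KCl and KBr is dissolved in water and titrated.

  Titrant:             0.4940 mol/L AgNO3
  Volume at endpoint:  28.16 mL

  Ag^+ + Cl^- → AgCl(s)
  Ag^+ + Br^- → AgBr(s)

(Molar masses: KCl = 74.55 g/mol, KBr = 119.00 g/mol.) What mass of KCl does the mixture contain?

0.6129 g

n(AgNO3) = 0.02816 × 0.4940 = 0.01391 mol
Let x = n(KCl), y = n(KBr).
Titrant: 1x + 1y = 0.01391;  mass: 74.55x + 119.00y = 1.290
Solving, x = 8.221 × 10^-3 mol, y = 5.690 × 10^-3 mol
mass of KCl = 8.221 × 10^-3 × 74.55 = 0.6129 g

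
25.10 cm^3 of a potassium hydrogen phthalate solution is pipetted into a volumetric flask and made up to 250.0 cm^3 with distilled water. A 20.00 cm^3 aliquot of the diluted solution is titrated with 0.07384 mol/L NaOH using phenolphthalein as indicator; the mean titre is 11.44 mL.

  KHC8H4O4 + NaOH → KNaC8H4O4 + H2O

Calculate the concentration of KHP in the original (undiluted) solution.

n(NaOH) = 0.01144 × 0.07384 = 8.447 × 10^-4 mol
n(KHC8H4O4) in the aliquot = 8.447 × 10^-4 mol (1:1 ratio)
[KHC8H4O4]_dilute = 8.447 × 10^-4 / 0.02000 = 0.04224 mol/L
Dilution factor = 250.0 / 25.10 = 9.960
[KHC8H4O4]_stock = 0.04224 × 9.960 = 0.4207 mol/L

0.4207 mol/L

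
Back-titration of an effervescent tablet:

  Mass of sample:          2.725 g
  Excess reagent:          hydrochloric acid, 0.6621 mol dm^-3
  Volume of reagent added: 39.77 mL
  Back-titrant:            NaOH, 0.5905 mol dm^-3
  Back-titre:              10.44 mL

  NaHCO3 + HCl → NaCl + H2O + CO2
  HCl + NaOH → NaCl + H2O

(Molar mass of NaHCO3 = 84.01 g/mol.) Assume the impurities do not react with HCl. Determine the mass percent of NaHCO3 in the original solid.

62.17 %

n(HCl) added = 0.03977 × 0.6621 = 0.02633 mol
n(NaOH) used in back-titration = 0.01044 × 0.5905 = 6.165 × 10^-3 mol
n(HCl) left over = 6.165 × 10^-3 mol (1:1 ratio)
n(HCl) consumed by analyte = 0.02633 − 6.165 × 10^-3 = 0.02017 mol
n(NaHCO3) = 0.02017 mol (1:1 ratio)
mass of NaHCO3 = 0.02017 × 84.01 = 1.694 g
% NaHCO3 = 1.694 / 2.725 × 100 = 62.17 %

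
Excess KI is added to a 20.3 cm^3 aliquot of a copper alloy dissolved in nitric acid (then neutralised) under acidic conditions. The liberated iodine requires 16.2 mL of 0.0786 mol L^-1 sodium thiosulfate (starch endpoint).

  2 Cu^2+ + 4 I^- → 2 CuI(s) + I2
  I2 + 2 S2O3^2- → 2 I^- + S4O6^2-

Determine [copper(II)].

0.0627 mol/L

n(S2O3^2-) = 0.0162 × 0.0786 = 1.27 × 10^-3 mol
n(I2) = n(S2O3^2-)/2 = 6.37 × 10^-4 mol
From the 2:1 ratio, n(Cu2+) in the aliquot = 2/1 × 6.37 × 10^-4 = 1.27 × 10^-3 mol
[Cu2+] = 1.27 × 10^-3 / 0.0203 = 0.0627 mol/L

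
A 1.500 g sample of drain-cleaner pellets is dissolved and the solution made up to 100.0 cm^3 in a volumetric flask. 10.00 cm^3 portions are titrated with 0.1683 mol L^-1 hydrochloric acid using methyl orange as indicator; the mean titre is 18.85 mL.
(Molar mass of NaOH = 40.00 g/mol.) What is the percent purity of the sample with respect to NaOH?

84.60 %

NaOH + HCl → NaCl + H2O
n(HCl) per titration = 0.01885 × 0.1683 = 3.172 × 10^-3 mol
n(NaOH) in each aliquot = 3.172 × 10^-3 mol (1:1 ratio)
n(NaOH) in the whole flask = 3.172 × 10^-3 × 100.0/10.00 = 0.03172 mol
mass of NaOH = 0.03172 × 40.00 = 1.269 g
% NaOH = 1.269 / 1.500 × 100 = 84.60 %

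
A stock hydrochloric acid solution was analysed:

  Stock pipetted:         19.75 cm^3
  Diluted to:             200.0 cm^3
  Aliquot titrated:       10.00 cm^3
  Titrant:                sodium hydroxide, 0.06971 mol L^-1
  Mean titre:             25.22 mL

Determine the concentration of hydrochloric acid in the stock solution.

1.780 mol/L

HCl + NaOH → NaCl + H2O
n(NaOH) = 0.02522 × 0.06971 = 1.758 × 10^-3 mol
n(HCl) in the aliquot = 1.758 × 10^-3 mol (1:1 ratio)
[HCl]_dilute = 1.758 × 10^-3 / 0.01000 = 0.1758 mol/L
Dilution factor = 200.0 / 19.75 = 10.13
[HCl]_stock = 0.1758 × 10.13 = 1.780 mol/L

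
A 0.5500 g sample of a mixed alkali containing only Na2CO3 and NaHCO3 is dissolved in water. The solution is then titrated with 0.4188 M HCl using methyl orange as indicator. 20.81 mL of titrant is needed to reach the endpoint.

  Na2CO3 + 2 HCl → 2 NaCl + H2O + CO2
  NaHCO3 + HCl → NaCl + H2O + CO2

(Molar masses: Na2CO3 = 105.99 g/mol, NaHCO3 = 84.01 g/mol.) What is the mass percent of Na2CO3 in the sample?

n(HCl) = 0.02081 × 0.4188 = 8.715 × 10^-3 mol
Let x = n(Na2CO3), y = n(NaHCO3).
Titrant: 2x + 1y = 8.715 × 10^-3;  mass: 105.99x + 84.01y = 0.5500
Solving, x = 2.937 × 10^-3 mol, y = 2.842 × 10^-3 mol
mass of Na2CO3 = 2.937 × 10^-3 × 105.99 = 0.3113 g
% Na2CO3 = 0.3113 / 0.5500 × 100 = 56.59 %

56.59 %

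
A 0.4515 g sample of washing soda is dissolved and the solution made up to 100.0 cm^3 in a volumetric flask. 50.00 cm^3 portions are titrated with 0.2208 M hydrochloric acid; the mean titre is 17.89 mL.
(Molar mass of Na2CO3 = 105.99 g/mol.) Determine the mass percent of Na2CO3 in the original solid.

Na2CO3 + 2 HCl → 2 NaCl + H2O + CO2
n(HCl) per titration = 0.01789 × 0.2208 = 3.950 × 10^-3 mol
From the 1:2 ratio, n(Na2CO3) in each aliquot = 1/2 × 3.950 × 10^-3 = 1.975 × 10^-3 mol
n(Na2CO3) in the whole flask = 1.975 × 10^-3 × 100.0/50.00 = 3.950 × 10^-3 mol
mass of Na2CO3 = 3.950 × 10^-3 × 105.99 = 0.4187 g
% Na2CO3 = 0.4187 / 0.4515 × 100 = 92.73 %

92.73 %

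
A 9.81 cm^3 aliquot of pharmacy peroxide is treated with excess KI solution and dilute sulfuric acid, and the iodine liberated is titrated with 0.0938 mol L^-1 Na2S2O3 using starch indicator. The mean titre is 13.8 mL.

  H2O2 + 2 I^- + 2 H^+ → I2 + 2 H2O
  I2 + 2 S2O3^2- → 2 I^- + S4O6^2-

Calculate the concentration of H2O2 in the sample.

n(S2O3^2-) = 0.0138 × 0.0938 = 1.29 × 10^-3 mol
n(I2) = n(S2O3^2-)/2 = 6.47 × 10^-4 mol
n(H2O2) in the aliquot = 6.47 × 10^-4 mol (1:1 ratio)
[H2O2] = 6.47 × 10^-4 / 0.00981 = 0.0660 mol/L

0.0660 mol/L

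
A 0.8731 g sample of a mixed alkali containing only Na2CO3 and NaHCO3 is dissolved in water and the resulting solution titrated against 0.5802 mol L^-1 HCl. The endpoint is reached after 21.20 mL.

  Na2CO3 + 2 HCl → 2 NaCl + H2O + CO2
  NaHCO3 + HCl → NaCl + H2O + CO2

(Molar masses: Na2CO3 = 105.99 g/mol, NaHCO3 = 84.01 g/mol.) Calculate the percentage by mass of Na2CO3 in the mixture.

n(HCl) = 0.02120 × 0.5802 = 0.01230 mol
Let x = n(Na2CO3), y = n(NaHCO3).
Titrant: 2x + 1y = 0.01230;  mass: 105.99x + 84.01y = 0.8731
Solving, x = 2.583 × 10^-3 mol, y = 7.134 × 10^-3 mol
mass of Na2CO3 = 2.583 × 10^-3 × 105.99 = 0.2738 g
% Na2CO3 = 0.2738 / 0.8731 × 100 = 31.36 %

31.36 %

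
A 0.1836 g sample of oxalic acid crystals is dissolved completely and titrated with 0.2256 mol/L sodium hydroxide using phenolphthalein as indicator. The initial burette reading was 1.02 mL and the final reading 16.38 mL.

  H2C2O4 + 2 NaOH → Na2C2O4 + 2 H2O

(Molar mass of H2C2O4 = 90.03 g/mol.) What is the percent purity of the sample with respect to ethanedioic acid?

n(NaOH) = 0.01536 L × 0.2256 mol/L = 3.465 × 10^-3 mol
From the 1:2 ratio, n(H2C2O4) = 1/2 × 3.465 × 10^-3 = 1.733 × 10^-3 mol
mass of H2C2O4 = 1.733 × 10^-3 × 90.03 g/mol = 0.1560 g
% H2C2O4 = 0.1560 / 0.1836 × 100 = 84.96 %

84.96 %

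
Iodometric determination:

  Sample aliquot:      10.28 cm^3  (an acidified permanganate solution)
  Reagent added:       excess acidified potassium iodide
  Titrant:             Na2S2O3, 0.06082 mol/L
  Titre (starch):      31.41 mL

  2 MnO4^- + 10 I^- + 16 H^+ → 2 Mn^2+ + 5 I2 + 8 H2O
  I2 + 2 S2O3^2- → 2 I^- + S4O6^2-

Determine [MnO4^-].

0.03717 mol/L

n(S2O3^2-) = 0.03141 × 0.06082 = 1.910 × 10^-3 mol
n(I2) = n(S2O3^2-)/2 = 9.552 × 10^-4 mol
From the 2:5 ratio, n(MnO4^-) in the aliquot = 2/5 × 9.552 × 10^-4 = 3.821 × 10^-4 mol
[MnO4^-] = 3.821 × 10^-4 / 0.01028 = 0.03717 mol/L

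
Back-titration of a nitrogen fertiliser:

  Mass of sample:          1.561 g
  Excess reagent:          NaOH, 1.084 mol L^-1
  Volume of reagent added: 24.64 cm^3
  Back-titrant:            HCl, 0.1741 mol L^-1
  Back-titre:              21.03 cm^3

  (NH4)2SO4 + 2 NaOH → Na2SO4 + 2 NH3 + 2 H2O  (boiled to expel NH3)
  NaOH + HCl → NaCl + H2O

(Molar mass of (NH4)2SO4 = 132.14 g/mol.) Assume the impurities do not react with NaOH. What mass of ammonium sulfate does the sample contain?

1.523 g

n(NaOH) added = 0.02464 × 1.084 = 0.02671 mol
n(HCl) used in back-titration = 0.02103 × 0.1741 = 3.661 × 10^-3 mol
n(NaOH) left over = 3.661 × 10^-3 mol (1:1 ratio)
n(NaOH) consumed by analyte = 0.02671 − 3.661 × 10^-3 = 0.02305 mol
From the 1:2 ratio, n((NH4)2SO4) = 1/2 × 0.02305 = 0.01152 mol
mass of (NH4)2SO4 = 0.01152 × 132.14 = 1.523 g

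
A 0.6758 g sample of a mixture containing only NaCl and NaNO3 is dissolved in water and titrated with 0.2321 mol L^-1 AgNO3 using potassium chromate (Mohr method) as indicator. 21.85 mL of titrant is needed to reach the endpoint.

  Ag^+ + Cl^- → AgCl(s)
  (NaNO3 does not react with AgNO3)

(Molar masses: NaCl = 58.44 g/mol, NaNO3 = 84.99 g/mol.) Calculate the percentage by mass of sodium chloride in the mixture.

n(AgNO3) = 0.02185 × 0.2321 = 5.071 × 10^-3 mol
Let x = n(NaCl), y = n(NaNO3).
Titrant: 1x = 5.071 × 10^-3;  mass: 58.44x + 84.99y = 0.6758
Solving, x = 5.071 × 10^-3 mol, y = 4.464 × 10^-3 mol
mass of NaCl = 5.071 × 10^-3 × 58.44 = 0.2964 g
% NaCl = 0.2964 / 0.6758 × 100 = 43.85 %

43.85 %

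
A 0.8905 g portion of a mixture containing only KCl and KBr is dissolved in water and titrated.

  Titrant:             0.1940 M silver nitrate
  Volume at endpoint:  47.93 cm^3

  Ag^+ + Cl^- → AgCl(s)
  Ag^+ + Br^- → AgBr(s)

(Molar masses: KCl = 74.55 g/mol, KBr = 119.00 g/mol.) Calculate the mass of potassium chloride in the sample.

n(AgNO3) = 0.04793 × 0.1940 = 9.298 × 10^-3 mol
Let x = n(KCl), y = n(KBr).
Titrant: 1x + 1y = 9.298 × 10^-3;  mass: 74.55x + 119.00y = 0.8905
Solving, x = 4.860 × 10^-3 mol, y = 4.439 × 10^-3 mol
mass of KCl = 4.860 × 10^-3 × 74.55 = 0.3623 g

0.3623 g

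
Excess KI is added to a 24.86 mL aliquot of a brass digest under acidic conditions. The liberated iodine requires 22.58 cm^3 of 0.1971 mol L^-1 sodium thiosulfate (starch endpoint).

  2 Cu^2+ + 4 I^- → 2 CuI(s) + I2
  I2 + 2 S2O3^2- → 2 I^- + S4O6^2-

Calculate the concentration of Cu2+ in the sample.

0.1790 mol/L

n(S2O3^2-) = 0.02258 × 0.1971 = 4.451 × 10^-3 mol
n(I2) = n(S2O3^2-)/2 = 2.225 × 10^-3 mol
From the 2:1 ratio, n(Cu2+) in the aliquot = 2/1 × 2.225 × 10^-3 = 4.451 × 10^-3 mol
[Cu2+] = 4.451 × 10^-3 / 0.02486 = 0.1790 mol/L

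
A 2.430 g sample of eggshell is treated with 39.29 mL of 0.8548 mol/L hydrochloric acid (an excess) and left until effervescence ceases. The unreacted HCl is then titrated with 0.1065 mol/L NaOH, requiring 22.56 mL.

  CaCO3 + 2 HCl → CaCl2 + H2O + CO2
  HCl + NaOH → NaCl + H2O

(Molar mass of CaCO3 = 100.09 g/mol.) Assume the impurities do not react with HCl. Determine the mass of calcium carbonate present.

1.561 g

n(HCl) added = 0.03929 × 0.8548 = 0.03359 mol
n(NaOH) used in back-titration = 0.02256 × 0.1065 = 2.403 × 10^-3 mol
n(HCl) left over = 2.403 × 10^-3 mol (1:1 ratio)
n(HCl) consumed by analyte = 0.03359 − 2.403 × 10^-3 = 0.03118 mol
From the 1:2 ratio, n(CaCO3) = 1/2 × 0.03118 = 0.01559 mol
mass of CaCO3 = 0.01559 × 100.09 = 1.561 g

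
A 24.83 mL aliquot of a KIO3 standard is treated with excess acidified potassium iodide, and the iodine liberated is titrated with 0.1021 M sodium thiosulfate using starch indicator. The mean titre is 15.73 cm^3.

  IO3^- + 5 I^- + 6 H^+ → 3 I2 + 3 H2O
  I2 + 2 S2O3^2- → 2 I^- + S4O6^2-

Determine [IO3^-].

0.01078 M

n(S2O3^2-) = 0.01573 × 0.1021 = 1.606 × 10^-3 mol
n(I2) = n(S2O3^2-)/2 = 8.030 × 10^-4 mol
From the 1:3 ratio, n(IO3^-) in the aliquot = 1/3 × 8.030 × 10^-4 = 2.677 × 10^-4 mol
[IO3^-] = 2.677 × 10^-4 / 0.02483 = 0.01078 mol/L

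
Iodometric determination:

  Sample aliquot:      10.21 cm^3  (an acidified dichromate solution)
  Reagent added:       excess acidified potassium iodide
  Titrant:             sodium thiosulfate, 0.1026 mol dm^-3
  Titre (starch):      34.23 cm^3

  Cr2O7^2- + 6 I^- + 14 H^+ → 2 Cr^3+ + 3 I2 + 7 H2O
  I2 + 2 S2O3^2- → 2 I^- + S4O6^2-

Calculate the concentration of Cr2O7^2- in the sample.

n(S2O3^2-) = 0.03423 × 0.1026 = 3.512 × 10^-3 mol
n(I2) = n(S2O3^2-)/2 = 1.756 × 10^-3 mol
From the 1:3 ratio, n(Cr2O7^2-) in the aliquot = 1/3 × 1.756 × 10^-3 = 5.853 × 10^-4 mol
[Cr2O7^2-] = 5.853 × 10^-4 / 0.01021 = 0.05733 mol/L

0.05733 mol/L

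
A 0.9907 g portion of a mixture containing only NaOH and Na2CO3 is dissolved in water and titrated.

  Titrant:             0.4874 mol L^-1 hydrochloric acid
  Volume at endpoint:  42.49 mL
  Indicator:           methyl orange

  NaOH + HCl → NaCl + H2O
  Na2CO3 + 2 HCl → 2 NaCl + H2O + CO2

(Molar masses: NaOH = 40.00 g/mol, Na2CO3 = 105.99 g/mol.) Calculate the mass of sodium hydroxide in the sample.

0.3288 g

n(HCl) = 0.04249 × 0.4874 = 0.02071 mol
Let x = n(NaOH), y = n(Na2CO3).
Titrant: 1x + 2y = 0.02071;  mass: 40.00x + 105.99y = 0.9907
Solving, x = 8.219 × 10^-3 mol, y = 6.245 × 10^-3 mol
mass of NaOH = 8.219 × 10^-3 × 40.00 = 0.3288 g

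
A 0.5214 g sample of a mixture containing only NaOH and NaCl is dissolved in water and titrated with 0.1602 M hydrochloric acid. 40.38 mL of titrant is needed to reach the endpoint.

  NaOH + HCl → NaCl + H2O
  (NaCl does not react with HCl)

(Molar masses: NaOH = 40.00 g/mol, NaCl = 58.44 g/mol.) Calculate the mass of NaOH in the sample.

n(HCl) = 0.04038 × 0.1602 = 6.469 × 10^-3 mol
Let x = n(NaOH), y = n(NaCl).
Titrant: 1x = 6.469 × 10^-3;  mass: 40.00x + 58.44y = 0.5214
Solving, x = 6.469 × 10^-3 mol, y = 4.494 × 10^-3 mol
mass of NaOH = 6.469 × 10^-3 × 40.00 = 0.2588 g

0.2588 g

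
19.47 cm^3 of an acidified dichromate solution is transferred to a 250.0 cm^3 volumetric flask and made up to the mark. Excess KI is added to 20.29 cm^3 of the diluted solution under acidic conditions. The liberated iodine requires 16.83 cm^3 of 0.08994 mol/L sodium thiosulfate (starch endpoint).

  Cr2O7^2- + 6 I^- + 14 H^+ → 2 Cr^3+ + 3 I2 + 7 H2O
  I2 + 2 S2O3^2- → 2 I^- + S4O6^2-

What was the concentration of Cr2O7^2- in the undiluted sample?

n(S2O3^2-) = 0.01683 × 0.08994 = 1.514 × 10^-3 mol
n(I2) = n(S2O3^2-)/2 = 7.568 × 10^-4 mol
From the 1:3 ratio, n(Cr2O7^2-) in the aliquot = 1/3 × 7.568 × 10^-4 = 2.523 × 10^-4 mol
[Cr2O7^2-]_dilute = 2.523 × 10^-4 / 0.02029 = 0.01243 mol/L
[Cr2O7^2-]_original = 0.01243 × 250.0/19.47 = 0.1597 mol/L

0.1597 mol/L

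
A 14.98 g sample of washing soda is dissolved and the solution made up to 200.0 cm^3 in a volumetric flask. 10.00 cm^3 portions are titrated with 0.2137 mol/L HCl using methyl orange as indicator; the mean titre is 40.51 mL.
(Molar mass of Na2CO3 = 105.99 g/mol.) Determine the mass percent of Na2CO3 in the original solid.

61.25 %

Na2CO3 + 2 HCl → 2 NaCl + H2O + CO2
n(HCl) per titration = 0.04051 × 0.2137 = 8.657 × 10^-3 mol
From the 1:2 ratio, n(Na2CO3) in each aliquot = 1/2 × 8.657 × 10^-3 = 4.328 × 10^-3 mol
n(Na2CO3) in the whole flask = 4.328 × 10^-3 × 200.0/10.00 = 0.08657 mol
mass of Na2CO3 = 0.08657 × 105.99 = 9.176 g
% Na2CO3 = 9.176 / 14.98 × 100 = 61.25 %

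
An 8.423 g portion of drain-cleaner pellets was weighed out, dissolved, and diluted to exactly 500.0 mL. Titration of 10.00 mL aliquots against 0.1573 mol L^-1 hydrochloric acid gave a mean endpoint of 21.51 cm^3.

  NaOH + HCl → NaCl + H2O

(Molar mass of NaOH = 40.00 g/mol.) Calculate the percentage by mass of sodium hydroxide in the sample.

80.34 %

n(HCl) per titration = 0.02151 × 0.1573 = 3.384 × 10^-3 mol
n(NaOH) in each aliquot = 3.384 × 10^-3 mol (1:1 ratio)
n(NaOH) in the whole flask = 3.384 × 10^-3 × 500.0/10.00 = 0.1692 mol
mass of NaOH = 0.1692 × 40.00 = 6.767 g
% NaOH = 6.767 / 8.423 × 100 = 80.34 %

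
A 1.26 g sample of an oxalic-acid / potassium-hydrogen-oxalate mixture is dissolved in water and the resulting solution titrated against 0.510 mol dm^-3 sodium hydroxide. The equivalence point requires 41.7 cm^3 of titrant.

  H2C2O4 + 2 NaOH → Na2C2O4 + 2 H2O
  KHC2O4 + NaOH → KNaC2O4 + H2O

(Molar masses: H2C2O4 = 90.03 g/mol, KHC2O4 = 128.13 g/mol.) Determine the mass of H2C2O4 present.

0.793 g

n(NaOH) = 0.0417 × 0.510 = 0.0213 mol
Let x = n(H2C2O4), y = n(KHC2O4).
Titrant: 2x + 1y = 0.0213;  mass: 90.03x + 128.13y = 1.26
Solving, x = 8.81 × 10^-3 mol, y = 3.64 × 10^-3 mol
mass of H2C2O4 = 8.81 × 10^-3 × 90.03 = 0.793 g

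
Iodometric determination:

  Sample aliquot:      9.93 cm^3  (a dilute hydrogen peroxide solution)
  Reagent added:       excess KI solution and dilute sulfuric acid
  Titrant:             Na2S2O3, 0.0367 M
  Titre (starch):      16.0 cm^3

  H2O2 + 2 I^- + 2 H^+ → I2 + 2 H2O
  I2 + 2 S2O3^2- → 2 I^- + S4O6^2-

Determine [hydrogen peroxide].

n(S2O3^2-) = 0.0160 × 0.0367 = 5.87 × 10^-4 mol
n(I2) = n(S2O3^2-)/2 = 2.94 × 10^-4 mol
n(H2O2) in the aliquot = 2.94 × 10^-4 mol (1:1 ratio)
[H2O2] = 2.94 × 10^-4 / 0.00993 = 0.0296 mol/L

0.0296 M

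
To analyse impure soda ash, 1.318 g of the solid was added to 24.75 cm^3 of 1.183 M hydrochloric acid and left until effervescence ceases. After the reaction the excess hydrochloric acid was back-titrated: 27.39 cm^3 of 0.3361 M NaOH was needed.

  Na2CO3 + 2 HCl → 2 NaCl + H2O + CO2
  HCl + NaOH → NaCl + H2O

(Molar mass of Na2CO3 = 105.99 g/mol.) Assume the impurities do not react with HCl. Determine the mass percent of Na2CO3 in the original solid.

n(HCl) added = 0.02475 × 1.183 = 0.02928 mol
n(NaOH) used in back-titration = 0.02739 × 0.3361 = 9.206 × 10^-3 mol
n(HCl) left over = 9.206 × 10^-3 mol (1:1 ratio)
n(HCl) consumed by analyte = 0.02928 − 9.206 × 10^-3 = 0.02007 mol
From the 1:2 ratio, n(Na2CO3) = 1/2 × 0.02007 = 0.01004 mol
mass of Na2CO3 = 0.01004 × 105.99 = 1.064 g
% Na2CO3 = 1.064 / 1.318 × 100 = 80.71 %

80.71 %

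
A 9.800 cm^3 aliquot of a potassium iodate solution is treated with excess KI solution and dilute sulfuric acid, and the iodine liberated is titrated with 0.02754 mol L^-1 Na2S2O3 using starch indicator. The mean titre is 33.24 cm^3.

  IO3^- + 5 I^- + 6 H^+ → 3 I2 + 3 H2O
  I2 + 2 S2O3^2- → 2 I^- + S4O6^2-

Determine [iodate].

n(S2O3^2-) = 0.03324 × 0.02754 = 9.154 × 10^-4 mol
n(I2) = n(S2O3^2-)/2 = 4.577 × 10^-4 mol
From the 1:3 ratio, n(IO3^-) in the aliquot = 1/3 × 4.577 × 10^-4 = 1.526 × 10^-4 mol
[IO3^-] = 1.526 × 10^-4 / 0.009800 = 0.01557 mol/L

0.01557 mol/L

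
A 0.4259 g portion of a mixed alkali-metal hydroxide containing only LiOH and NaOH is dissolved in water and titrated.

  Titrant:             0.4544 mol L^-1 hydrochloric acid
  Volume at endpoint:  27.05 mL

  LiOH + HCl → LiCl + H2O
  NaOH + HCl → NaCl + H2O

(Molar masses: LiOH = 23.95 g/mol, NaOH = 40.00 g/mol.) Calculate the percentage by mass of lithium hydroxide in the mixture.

23.04 %

n(HCl) = 0.02705 × 0.4544 = 0.01229 mol
Let x = n(LiOH), y = n(NaOH).
Titrant: 1x + 1y = 0.01229;  mass: 23.95x + 40.00y = 0.4259
Solving, x = 4.097 × 10^-3 mol, y = 8.194 × 10^-3 mol
mass of LiOH = 4.097 × 10^-3 × 23.95 = 0.09813 g
% LiOH = 0.09813 / 0.4259 × 100 = 23.04 %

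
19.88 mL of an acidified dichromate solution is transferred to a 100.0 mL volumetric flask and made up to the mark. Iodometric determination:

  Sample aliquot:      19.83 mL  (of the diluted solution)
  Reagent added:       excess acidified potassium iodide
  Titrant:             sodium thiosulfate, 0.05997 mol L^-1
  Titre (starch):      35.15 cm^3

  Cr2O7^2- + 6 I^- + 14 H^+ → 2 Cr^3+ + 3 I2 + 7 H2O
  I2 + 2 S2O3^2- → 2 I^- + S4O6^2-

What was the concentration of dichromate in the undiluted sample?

0.08912 mol/L

n(S2O3^2-) = 0.03515 × 0.05997 = 2.108 × 10^-3 mol
n(I2) = n(S2O3^2-)/2 = 1.054 × 10^-3 mol
From the 1:3 ratio, n(Cr2O7^2-) in the aliquot = 1/3 × 1.054 × 10^-3 = 3.513 × 10^-4 mol
[Cr2O7^2-]_dilute = 3.513 × 10^-4 / 0.01983 = 0.01772 mol/L
[Cr2O7^2-]_original = 0.01772 × 100.0/19.88 = 0.08912 mol/L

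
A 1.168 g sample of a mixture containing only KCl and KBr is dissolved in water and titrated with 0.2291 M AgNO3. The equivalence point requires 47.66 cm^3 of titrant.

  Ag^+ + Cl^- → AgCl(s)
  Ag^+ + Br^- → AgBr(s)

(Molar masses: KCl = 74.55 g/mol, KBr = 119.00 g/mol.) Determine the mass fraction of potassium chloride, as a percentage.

n(AgNO3) = 0.04766 × 0.2291 = 0.01092 mol
Let x = n(KCl), y = n(KBr).
Titrant: 1x + 1y = 0.01092;  mass: 74.55x + 119.00y = 1.168
Solving, x = 2.955 × 10^-3 mol, y = 7.964 × 10^-3 mol
mass of KCl = 2.955 × 10^-3 × 74.55 = 0.2203 g
% KCl = 0.2203 / 1.168 × 100 = 18.86 %

18.86 %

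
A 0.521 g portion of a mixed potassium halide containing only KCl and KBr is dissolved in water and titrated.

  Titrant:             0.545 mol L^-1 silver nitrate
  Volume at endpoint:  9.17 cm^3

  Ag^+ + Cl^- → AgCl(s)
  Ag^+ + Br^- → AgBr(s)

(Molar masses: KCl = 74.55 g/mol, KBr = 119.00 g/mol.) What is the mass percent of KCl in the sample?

n(AgNO3) = 0.00917 × 0.545 = 5.00 × 10^-3 mol
Let x = n(KCl), y = n(KBr).
Titrant: 1x + 1y = 5.00 × 10^-3;  mass: 74.55x + 119.00y = 0.521
Solving, x = 1.66 × 10^-3 mol, y = 3.34 × 10^-3 mol
mass of KCl = 1.66 × 10^-3 × 74.55 = 0.124 g
% KCl = 0.124 / 0.521 × 100 = 23.7 %

23.7 %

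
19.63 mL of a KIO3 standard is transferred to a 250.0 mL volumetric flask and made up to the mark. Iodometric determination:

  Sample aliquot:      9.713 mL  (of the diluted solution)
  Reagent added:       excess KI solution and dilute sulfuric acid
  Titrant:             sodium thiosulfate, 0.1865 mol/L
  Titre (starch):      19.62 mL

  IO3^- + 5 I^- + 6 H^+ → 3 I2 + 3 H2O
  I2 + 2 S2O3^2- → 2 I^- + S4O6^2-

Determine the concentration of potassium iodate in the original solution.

n(S2O3^2-) = 0.01962 × 0.1865 = 3.659 × 10^-3 mol
n(I2) = n(S2O3^2-)/2 = 1.830 × 10^-3 mol
From the 1:3 ratio, n(IO3^-) in the aliquot = 1/3 × 1.830 × 10^-3 = 6.099 × 10^-4 mol
[IO3^-]_dilute = 6.099 × 10^-4 / 0.009713 = 0.06279 mol/L
[IO3^-]_original = 0.06279 × 250.0/19.63 = 0.7996 mol/L

0.7996 mol/L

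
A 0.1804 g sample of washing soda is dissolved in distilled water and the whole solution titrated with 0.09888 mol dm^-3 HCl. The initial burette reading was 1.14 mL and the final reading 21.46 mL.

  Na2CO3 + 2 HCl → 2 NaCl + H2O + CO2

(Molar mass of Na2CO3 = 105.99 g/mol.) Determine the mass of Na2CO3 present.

n(HCl) = 0.02032 L × 0.09888 mol/L = 2.009 × 10^-3 mol
From the 1:2 ratio, n(Na2CO3) = 1/2 × 2.009 × 10^-3 = 1.005 × 10^-3 mol
mass of Na2CO3 = 1.005 × 10^-3 × 105.99 g/mol = 0.1065 g

0.1065 g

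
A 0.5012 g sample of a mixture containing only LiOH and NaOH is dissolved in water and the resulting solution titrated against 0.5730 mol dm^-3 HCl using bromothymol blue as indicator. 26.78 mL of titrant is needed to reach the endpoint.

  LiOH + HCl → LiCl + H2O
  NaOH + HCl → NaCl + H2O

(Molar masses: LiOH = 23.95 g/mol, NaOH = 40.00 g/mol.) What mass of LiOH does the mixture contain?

n(HCl) = 0.02678 × 0.5730 = 0.01534 mol
Let x = n(LiOH), y = n(NaOH).
Titrant: 1x + 1y = 0.01534;  mass: 23.95x + 40.00y = 0.5012
Solving, x = 7.015 × 10^-3 mol, y = 8.330 × 10^-3 mol
mass of LiOH = 7.015 × 10^-3 × 23.95 = 0.1680 g

0.1680 g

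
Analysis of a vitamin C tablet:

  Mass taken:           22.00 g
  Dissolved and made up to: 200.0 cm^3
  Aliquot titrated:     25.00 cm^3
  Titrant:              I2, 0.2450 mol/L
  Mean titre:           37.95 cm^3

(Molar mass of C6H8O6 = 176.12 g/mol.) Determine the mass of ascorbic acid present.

13.10 g

C6H8O6 + I2 → C6H6O6 + 2 HI
n(I2) per titration = 0.03795 × 0.2450 = 9.298 × 10^-3 mol
n(C6H8O6) in each aliquot = 9.298 × 10^-3 mol (1:1 ratio)
n(C6H8O6) in the whole flask = 9.298 × 10^-3 × 200.0/25.00 = 0.07438 mol
mass of C6H8O6 = 0.07438 × 176.12 = 13.10 g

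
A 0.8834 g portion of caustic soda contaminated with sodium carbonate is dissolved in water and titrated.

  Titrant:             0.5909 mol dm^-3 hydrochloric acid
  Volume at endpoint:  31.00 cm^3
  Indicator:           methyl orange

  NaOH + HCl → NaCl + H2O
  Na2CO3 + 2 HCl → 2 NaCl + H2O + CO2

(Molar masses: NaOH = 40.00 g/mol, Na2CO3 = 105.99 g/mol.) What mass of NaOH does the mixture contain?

0.2689 g

n(HCl) = 0.03100 × 0.5909 = 0.01832 mol
Let x = n(NaOH), y = n(Na2CO3).
Titrant: 1x + 2y = 0.01832;  mass: 40.00x + 105.99y = 0.8834
Solving, x = 6.722 × 10^-3 mol, y = 5.798 × 10^-3 mol
mass of NaOH = 6.722 × 10^-3 × 40.00 = 0.2689 g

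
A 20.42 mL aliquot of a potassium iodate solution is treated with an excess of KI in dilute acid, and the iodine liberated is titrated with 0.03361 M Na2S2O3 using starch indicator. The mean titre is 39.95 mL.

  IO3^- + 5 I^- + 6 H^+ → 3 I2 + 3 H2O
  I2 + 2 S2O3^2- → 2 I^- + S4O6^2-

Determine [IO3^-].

0.01096 M

n(S2O3^2-) = 0.03995 × 0.03361 = 1.343 × 10^-3 mol
n(I2) = n(S2O3^2-)/2 = 6.714 × 10^-4 mol
From the 1:3 ratio, n(IO3^-) in the aliquot = 1/3 × 6.714 × 10^-4 = 2.238 × 10^-4 mol
[IO3^-] = 2.238 × 10^-4 / 0.02042 = 0.01096 mol/L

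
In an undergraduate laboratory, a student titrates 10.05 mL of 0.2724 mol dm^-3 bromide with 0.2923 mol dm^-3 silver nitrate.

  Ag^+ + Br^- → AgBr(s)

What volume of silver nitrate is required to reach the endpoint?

9.366 mL

n(Br-) = 0.01005 L × 0.2724 mol/L = 2.738 × 10^-3 mol
n(AgNO3) = 2.738 × 10^-3 mol (1:1 stoichiometry)
V(AgNO3) = 2.738 × 10^-3 mol / 0.2923 mol/L = 0.009366 L = 9.366 mL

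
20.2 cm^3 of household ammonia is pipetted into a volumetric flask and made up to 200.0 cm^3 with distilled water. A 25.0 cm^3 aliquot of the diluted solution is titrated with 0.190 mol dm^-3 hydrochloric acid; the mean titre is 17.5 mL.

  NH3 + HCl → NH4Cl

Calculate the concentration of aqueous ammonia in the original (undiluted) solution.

n(HCl) = 0.0175 × 0.190 = 3.33 × 10^-3 mol
n(NH3) in the aliquot = 3.33 × 10^-3 mol (1:1 ratio)
[NH3]_dilute = 3.33 × 10^-3 / 0.0250 = 0.133 mol/L
Dilution factor = 200.0 / 20.2 = 9.901
[NH3]_stock = 0.133 × 9.901 = 1.32 mol/L

1.32 mol/L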